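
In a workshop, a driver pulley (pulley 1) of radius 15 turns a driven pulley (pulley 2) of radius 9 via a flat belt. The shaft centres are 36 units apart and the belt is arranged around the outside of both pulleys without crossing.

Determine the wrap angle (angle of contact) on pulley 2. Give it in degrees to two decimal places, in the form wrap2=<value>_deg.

wrap2=160.81_deg

open belt: β = asin((r2−r1)/C) = asin(-6/36) = -9.5941°
wrap1 = π − 2β = 199.1881°
wrap2 = π + 2β = 160.8119°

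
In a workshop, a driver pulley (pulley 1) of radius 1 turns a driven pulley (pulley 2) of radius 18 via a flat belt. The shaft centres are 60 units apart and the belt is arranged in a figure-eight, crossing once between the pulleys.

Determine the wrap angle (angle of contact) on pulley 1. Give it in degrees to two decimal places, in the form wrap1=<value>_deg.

crossed belt: β = asin((r1+r2)/C) = asin(19/60) = 18.4615°
wrap1 = wrap2 = π + 2β = 216.9229°

wrap1=216.92_deg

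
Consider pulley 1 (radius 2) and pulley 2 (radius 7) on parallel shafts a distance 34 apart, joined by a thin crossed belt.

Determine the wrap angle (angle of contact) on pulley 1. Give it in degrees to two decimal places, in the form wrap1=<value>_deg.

crossed belt: β = asin((r1+r2)/C) = asin(9/34) = 15.3495°
wrap1 = wrap2 = π + 2β = 210.6990°

wrap1=210.70_deg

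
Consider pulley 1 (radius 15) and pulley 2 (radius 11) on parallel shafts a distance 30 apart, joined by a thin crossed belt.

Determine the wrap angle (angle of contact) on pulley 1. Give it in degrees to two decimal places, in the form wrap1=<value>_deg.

crossed belt: β = asin((r1+r2)/C) = asin(26/30) = 60.0736°
wrap1 = wrap2 = π + 2β = 300.1471°

wrap1=300.15_deg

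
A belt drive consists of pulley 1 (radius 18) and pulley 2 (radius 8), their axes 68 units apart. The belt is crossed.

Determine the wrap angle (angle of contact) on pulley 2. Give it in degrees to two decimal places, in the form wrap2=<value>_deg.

wrap2=224.96_deg

crossed belt: β = asin((r1+r2)/C) = asin(26/68) = 22.4795°
wrap1 = wrap2 = π + 2β = 224.9590°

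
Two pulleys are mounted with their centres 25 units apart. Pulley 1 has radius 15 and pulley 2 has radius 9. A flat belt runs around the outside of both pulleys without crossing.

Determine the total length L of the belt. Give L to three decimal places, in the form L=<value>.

L=126.845

open belt: β = asin((r2−r1)/C) = asin(-6/25) = -13.8865°
wrap1 = π − 2β = 207.7731°
wrap2 = π + 2β = 152.2269°
tangent length = C·cosβ = 24.2693
L = r1·wrap1 + r2·wrap2 + 2·C·cosβ = 15·3.6263 + 9·2.6569 + 2·24.2693 = 126.8453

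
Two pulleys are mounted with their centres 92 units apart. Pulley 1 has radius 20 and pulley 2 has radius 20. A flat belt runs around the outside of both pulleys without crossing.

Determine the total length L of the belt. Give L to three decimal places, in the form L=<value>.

open belt: β = asin((r2−r1)/C) = asin(0/92) = 0.0000°
wrap1 = π − 2β = 180.0000°
wrap2 = π + 2β = 180.0000°
tangent length = C·cosβ = 92.0000
L = r1·wrap1 + r2·wrap2 + 2·C·cosβ = 20·3.1416 + 20·3.1416 + 2·92.0000 = 309.6637

L=309.664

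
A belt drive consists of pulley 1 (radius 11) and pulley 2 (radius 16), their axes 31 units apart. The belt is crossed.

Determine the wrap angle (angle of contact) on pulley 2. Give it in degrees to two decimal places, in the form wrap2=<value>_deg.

wrap2=301.14_deg

crossed belt: β = asin((r1+r2)/C) = asin(27/31) = 60.5713°
wrap1 = wrap2 = π + 2β = 301.1426°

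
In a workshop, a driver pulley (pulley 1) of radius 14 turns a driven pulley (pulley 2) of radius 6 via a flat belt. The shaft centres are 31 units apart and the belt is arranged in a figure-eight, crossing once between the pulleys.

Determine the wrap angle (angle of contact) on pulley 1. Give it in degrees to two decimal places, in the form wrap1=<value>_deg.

wrap1=260.36_deg

crossed belt: β = asin((r1+r2)/C) = asin(20/31) = 40.1778°
wrap1 = wrap2 = π + 2β = 260.3555°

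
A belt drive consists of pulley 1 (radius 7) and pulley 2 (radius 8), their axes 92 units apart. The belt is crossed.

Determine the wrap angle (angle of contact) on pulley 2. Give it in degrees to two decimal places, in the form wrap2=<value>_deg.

wrap2=198.77_deg

crossed belt: β = asin((r1+r2)/C) = asin(15/92) = 9.3836°
wrap1 = wrap2 = π + 2β = 198.7672°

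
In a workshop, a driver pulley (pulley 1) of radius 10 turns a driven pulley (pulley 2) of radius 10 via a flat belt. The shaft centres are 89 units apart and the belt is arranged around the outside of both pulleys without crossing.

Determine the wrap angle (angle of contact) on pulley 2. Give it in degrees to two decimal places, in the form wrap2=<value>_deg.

wrap2=180.00_deg

open belt: β = asin((r2−r1)/C) = asin(0/89) = 0.0000°
wrap1 = π − 2β = 180.0000°
wrap2 = π + 2β = 180.0000°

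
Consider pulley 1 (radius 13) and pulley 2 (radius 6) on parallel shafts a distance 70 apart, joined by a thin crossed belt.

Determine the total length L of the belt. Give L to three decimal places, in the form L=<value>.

crossed belt: β = asin((r1+r2)/C) = asin(19/70) = 15.7493°
wrap1 = wrap2 = π + 2β = 211.4986°
tangent length = C·cosβ = 67.3721
L = (r1+r2)·wrap + 2·C·cosβ = 19·3.6913 + 2·67.3721 = 204.8798

L=204.880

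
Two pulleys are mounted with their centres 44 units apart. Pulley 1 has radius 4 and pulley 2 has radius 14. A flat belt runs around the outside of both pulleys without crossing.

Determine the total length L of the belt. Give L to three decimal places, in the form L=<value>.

L=146.831

open belt: β = asin((r2−r1)/C) = asin(10/44) = 13.1366°
wrap1 = π − 2β = 153.7269°
wrap2 = π + 2β = 206.2731°
tangent length = C·cosβ = 42.8486
L = r1·wrap1 + r2·wrap2 + 2·C·cosβ = 4·2.6830 + 14·3.6001 + 2·42.8486 = 146.8313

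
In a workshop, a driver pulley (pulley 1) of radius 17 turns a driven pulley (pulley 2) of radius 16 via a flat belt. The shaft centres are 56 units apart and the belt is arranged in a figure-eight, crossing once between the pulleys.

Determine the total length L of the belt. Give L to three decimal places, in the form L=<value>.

crossed belt: β = asin((r1+r2)/C) = asin(33/56) = 36.1063°
wrap1 = wrap2 = π + 2β = 252.2127°
tangent length = C·cosβ = 45.2438
L = (r1+r2)·wrap + 2·C·cosβ = 33·4.4019 + 2·45.2438 = 235.7516

L=235.752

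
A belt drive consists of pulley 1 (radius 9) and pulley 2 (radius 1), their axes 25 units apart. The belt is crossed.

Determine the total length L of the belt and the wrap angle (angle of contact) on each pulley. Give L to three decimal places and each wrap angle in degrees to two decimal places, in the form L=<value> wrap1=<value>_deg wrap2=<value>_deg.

L=85.472 wrap1=227.16_deg wrap2=227.16_deg

crossed belt: β = asin((r1+r2)/C) = asin(10/25) = 23.5782°
wrap1 = wrap2 = π + 2β = 227.1564°
tangent length = C·cosβ = 22.9129
L = (r1+r2)·wrap + 2·C·cosβ = 10·3.9646 + 2·22.9129 = 85.4720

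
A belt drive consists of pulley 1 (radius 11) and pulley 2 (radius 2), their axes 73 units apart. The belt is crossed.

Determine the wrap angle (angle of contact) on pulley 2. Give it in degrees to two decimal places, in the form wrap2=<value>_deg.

wrap2=200.52_deg

crossed belt: β = asin((r1+r2)/C) = asin(13/73) = 10.2581°
wrap1 = wrap2 = π + 2β = 200.5161°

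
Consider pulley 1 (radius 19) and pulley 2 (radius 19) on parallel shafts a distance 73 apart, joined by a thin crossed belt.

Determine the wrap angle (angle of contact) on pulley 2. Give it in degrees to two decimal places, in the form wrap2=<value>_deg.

wrap2=242.74_deg

crossed belt: β = asin((r1+r2)/C) = asin(38/73) = 31.3690°
wrap1 = wrap2 = π + 2β = 242.7380°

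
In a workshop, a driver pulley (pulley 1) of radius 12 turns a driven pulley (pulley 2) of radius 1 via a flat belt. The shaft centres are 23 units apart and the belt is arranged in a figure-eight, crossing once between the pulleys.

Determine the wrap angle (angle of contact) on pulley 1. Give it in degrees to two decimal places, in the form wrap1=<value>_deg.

wrap1=248.83_deg

crossed belt: β = asin((r1+r2)/C) = asin(13/23) = 34.4174°
wrap1 = wrap2 = π + 2β = 248.8348°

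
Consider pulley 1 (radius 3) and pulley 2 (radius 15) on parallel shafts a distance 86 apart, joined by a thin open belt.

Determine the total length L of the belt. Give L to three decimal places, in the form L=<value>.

L=230.226

open belt: β = asin((r2−r1)/C) = asin(12/86) = 8.0209°
wrap1 = π − 2β = 163.9581°
wrap2 = π + 2β = 196.0419°
tangent length = C·cosβ = 85.1587
L = r1·wrap1 + r2·wrap2 + 2·C·cosβ = 3·2.8616 + 15·3.4216 + 2·85.1587 = 230.2258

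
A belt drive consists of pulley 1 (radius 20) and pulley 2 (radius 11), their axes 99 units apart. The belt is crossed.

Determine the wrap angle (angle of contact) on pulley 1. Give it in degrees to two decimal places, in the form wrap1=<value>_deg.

crossed belt: β = asin((r1+r2)/C) = asin(31/99) = 18.2480°
wrap1 = wrap2 = π + 2β = 216.4961°

wrap1=216.50_deg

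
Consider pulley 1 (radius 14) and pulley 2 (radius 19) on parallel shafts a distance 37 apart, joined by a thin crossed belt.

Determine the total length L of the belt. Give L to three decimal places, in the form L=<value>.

L=209.839

crossed belt: β = asin((r1+r2)/C) = asin(33/37) = 63.1120°
wrap1 = wrap2 = π + 2β = 306.2239°
tangent length = C·cosβ = 16.7332
L = (r1+r2)·wrap + 2·C·cosβ = 33·5.3446 + 2·16.7332 = 209.8387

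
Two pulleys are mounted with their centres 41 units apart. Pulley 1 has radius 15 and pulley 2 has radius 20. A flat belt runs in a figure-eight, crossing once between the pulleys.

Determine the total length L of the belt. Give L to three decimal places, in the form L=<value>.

L=224.272

crossed belt: β = asin((r1+r2)/C) = asin(35/41) = 58.6119°
wrap1 = wrap2 = π + 2β = 297.2237°
tangent length = C·cosβ = 21.3542
L = (r1+r2)·wrap + 2·C·cosβ = 35·5.1875 + 2·21.3542 = 224.2719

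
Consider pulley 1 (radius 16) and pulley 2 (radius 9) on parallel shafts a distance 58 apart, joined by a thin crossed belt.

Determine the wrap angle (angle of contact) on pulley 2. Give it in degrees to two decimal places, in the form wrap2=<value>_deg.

wrap2=231.07_deg

crossed belt: β = asin((r1+r2)/C) = asin(25/58) = 25.5332°
wrap1 = wrap2 = π + 2β = 231.0665°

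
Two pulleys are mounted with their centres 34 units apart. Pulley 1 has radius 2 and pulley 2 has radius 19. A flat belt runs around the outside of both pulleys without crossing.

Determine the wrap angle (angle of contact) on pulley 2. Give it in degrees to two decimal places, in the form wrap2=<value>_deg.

wrap2=240.00_deg

open belt: β = asin((r2−r1)/C) = asin(17/34) = 30.0000°
wrap1 = π − 2β = 120.0000°
wrap2 = π + 2β = 240.0000°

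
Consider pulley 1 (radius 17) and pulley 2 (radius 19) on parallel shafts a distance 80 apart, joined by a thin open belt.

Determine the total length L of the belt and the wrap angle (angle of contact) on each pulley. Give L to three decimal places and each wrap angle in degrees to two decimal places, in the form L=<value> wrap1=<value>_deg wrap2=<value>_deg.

L=273.147 wrap1=177.13_deg wrap2=182.87_deg

open belt: β = asin((r2−r1)/C) = asin(2/80) = 1.4325°
wrap1 = π − 2β = 177.1349°
wrap2 = π + 2β = 182.8651°
tangent length = C·cosβ = 79.9750
L = r1·wrap1 + r2·wrap2 + 2·C·cosβ = 17·3.0916 + 19·3.1916 + 2·79.9750 = 273.1473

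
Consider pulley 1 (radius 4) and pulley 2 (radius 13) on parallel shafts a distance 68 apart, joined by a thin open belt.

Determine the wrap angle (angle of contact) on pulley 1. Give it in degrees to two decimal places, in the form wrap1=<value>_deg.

open belt: β = asin((r2−r1)/C) = asin(9/68) = 7.6056°
wrap1 = π − 2β = 164.7888°
wrap2 = π + 2β = 195.2112°

wrap1=164.79_deg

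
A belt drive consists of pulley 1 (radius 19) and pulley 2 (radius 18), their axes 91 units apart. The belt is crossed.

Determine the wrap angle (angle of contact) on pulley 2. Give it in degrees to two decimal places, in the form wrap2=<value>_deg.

wrap2=227.98_deg

crossed belt: β = asin((r1+r2)/C) = asin(37/91) = 23.9910°
wrap1 = wrap2 = π + 2β = 227.9820°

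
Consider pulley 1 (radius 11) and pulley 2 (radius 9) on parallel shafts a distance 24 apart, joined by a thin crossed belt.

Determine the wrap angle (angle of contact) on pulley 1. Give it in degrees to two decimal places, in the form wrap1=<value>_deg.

wrap1=292.89_deg

crossed belt: β = asin((r1+r2)/C) = asin(20/24) = 56.4427°
wrap1 = wrap2 = π + 2β = 292.8854°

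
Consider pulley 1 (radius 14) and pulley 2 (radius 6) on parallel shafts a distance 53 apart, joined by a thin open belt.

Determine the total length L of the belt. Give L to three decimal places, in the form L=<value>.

open belt: β = asin((r2−r1)/C) = asin(-8/53) = -8.6816°
wrap1 = π − 2β = 197.3632°
wrap2 = π + 2β = 162.6368°
tangent length = C·cosβ = 52.3927
L = r1·wrap1 + r2·wrap2 + 2·C·cosβ = 14·3.4446 + 6·2.8385 + 2·52.3927 = 170.0417

L=170.042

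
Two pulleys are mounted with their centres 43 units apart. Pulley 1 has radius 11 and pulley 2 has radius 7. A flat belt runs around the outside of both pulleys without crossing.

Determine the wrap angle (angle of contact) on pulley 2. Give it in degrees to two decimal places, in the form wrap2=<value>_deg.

wrap2=169.32_deg

open belt: β = asin((r2−r1)/C) = asin(-4/43) = -5.3376°
wrap1 = π − 2β = 190.6751°
wrap2 = π + 2β = 169.3249°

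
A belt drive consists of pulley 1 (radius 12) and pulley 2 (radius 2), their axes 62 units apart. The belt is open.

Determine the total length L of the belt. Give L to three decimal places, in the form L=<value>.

open belt: β = asin((r2−r1)/C) = asin(-10/62) = -9.2818°
wrap1 = π − 2β = 198.5636°
wrap2 = π + 2β = 161.4364°
tangent length = C·cosβ = 61.1882
L = r1·wrap1 + r2·wrap2 + 2·C·cosβ = 12·3.4656 + 2·2.8176 + 2·61.1882 = 169.5987

L=169.599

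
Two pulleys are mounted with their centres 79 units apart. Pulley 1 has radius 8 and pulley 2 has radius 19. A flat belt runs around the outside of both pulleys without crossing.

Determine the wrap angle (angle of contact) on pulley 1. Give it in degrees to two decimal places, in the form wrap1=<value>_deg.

open belt: β = asin((r2−r1)/C) = asin(11/79) = 8.0039°
wrap1 = π − 2β = 163.9922°
wrap2 = π + 2β = 196.0078°

wrap1=163.99_deg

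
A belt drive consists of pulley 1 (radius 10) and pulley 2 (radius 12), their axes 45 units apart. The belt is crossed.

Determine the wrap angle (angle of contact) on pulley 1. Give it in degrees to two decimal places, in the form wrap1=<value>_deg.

crossed belt: β = asin((r1+r2)/C) = asin(22/45) = 29.2676°
wrap1 = wrap2 = π + 2β = 238.5352°

wrap1=238.54_deg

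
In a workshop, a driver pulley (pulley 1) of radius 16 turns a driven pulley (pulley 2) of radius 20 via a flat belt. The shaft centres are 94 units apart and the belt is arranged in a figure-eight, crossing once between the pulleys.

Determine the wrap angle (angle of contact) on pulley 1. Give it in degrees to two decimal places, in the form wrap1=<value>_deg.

crossed belt: β = asin((r1+r2)/C) = asin(36/94) = 22.5183°
wrap1 = wrap2 = π + 2β = 225.0366°

wrap1=225.04_deg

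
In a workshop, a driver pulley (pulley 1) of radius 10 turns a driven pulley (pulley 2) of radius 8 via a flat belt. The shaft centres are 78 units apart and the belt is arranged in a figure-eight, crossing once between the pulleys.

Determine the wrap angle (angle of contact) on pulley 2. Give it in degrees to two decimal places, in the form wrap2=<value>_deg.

crossed belt: β = asin((r1+r2)/C) = asin(18/78) = 13.3424°
wrap1 = wrap2 = π + 2β = 206.6847°

wrap2=206.68_deg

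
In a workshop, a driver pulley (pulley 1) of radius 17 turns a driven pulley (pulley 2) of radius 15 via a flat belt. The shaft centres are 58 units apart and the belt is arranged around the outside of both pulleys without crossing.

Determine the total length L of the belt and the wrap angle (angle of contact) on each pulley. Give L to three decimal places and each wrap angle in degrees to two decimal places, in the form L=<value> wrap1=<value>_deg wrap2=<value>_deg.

L=216.600 wrap1=183.95_deg wrap2=176.05_deg

open belt: β = asin((r2−r1)/C) = asin(-2/58) = -1.9761°
wrap1 = π − 2β = 183.9522°
wrap2 = π + 2β = 176.0478°
tangent length = C·cosβ = 57.9655
L = r1·wrap1 + r2·wrap2 + 2·C·cosβ = 17·3.2106 + 15·3.0726 + 2·57.9655 = 216.5999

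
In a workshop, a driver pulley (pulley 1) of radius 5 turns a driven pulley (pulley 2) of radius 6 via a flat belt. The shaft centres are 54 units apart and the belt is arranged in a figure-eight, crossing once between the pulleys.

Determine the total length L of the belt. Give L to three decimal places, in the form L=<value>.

L=144.806

crossed belt: β = asin((r1+r2)/C) = asin(11/54) = 11.7536°
wrap1 = wrap2 = π + 2β = 203.5073°
tangent length = C·cosβ = 52.8678
L = (r1+r2)·wrap + 2·C·cosβ = 11·3.5519 + 2·52.8678 = 144.8061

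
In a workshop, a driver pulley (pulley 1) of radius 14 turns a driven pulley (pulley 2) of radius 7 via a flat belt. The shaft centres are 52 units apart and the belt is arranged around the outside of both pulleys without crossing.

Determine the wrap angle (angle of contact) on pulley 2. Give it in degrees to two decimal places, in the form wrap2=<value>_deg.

open belt: β = asin((r2−r1)/C) = asin(-7/52) = -7.7364°
wrap1 = π − 2β = 195.4728°
wrap2 = π + 2β = 164.5272°

wrap2=164.53_deg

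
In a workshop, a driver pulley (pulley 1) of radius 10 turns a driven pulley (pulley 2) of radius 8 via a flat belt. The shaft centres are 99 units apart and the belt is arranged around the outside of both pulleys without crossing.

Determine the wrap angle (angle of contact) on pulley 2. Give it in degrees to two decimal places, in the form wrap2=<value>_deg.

open belt: β = asin((r2−r1)/C) = asin(-2/99) = -1.1576°
wrap1 = π − 2β = 182.3151°
wrap2 = π + 2β = 177.6849°

wrap2=177.68_deg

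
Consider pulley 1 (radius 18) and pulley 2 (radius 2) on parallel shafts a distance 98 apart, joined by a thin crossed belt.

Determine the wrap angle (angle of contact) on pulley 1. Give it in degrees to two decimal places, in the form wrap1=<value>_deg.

wrap1=203.55_deg

crossed belt: β = asin((r1+r2)/C) = asin(20/98) = 11.7757°
wrap1 = wrap2 = π + 2β = 203.5515°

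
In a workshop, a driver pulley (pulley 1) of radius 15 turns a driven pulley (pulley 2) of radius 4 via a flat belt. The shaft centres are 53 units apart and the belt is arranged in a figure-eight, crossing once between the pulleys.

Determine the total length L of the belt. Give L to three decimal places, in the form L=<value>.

crossed belt: β = asin((r1+r2)/C) = asin(19/53) = 21.0075°
wrap1 = wrap2 = π + 2β = 222.0151°
tangent length = C·cosβ = 49.4773
L = (r1+r2)·wrap + 2·C·cosβ = 19·3.8749 + 2·49.4773 = 172.5775

L=172.578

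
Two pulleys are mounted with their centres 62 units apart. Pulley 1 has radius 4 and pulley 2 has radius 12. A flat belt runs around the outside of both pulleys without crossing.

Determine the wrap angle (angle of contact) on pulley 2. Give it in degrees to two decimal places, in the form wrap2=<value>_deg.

wrap2=194.83_deg

open belt: β = asin((r2−r1)/C) = asin(8/62) = 7.4137°
wrap1 = π − 2β = 165.1727°
wrap2 = π + 2β = 194.8273°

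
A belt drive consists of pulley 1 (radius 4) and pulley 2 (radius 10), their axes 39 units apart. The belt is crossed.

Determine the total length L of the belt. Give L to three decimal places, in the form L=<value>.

crossed belt: β = asin((r1+r2)/C) = asin(14/39) = 21.0372°
wrap1 = wrap2 = π + 2β = 222.0744°
tangent length = C·cosβ = 36.4005
L = (r1+r2)·wrap + 2·C·cosβ = 14·3.8759 + 2·36.4005 = 127.0641

L=127.064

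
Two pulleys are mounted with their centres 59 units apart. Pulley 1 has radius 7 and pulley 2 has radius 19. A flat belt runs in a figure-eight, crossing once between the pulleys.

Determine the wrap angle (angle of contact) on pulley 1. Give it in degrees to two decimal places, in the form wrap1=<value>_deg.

wrap1=232.29_deg

crossed belt: β = asin((r1+r2)/C) = asin(26/59) = 26.1471°
wrap1 = wrap2 = π + 2β = 232.2943°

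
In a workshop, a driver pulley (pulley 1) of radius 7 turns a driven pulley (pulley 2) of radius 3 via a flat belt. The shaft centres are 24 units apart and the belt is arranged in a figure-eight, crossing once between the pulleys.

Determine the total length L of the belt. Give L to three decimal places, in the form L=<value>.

L=83.646

crossed belt: β = asin((r1+r2)/C) = asin(10/24) = 24.6243°
wrap1 = wrap2 = π + 2β = 229.2486°
tangent length = C·cosβ = 21.8174
L = (r1+r2)·wrap + 2·C·cosβ = 10·4.0011 + 2·21.8174 = 83.6463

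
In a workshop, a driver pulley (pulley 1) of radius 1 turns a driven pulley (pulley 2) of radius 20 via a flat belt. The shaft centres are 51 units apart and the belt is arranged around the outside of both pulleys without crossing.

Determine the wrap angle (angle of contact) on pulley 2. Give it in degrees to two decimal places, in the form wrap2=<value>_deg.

wrap2=223.75_deg

open belt: β = asin((r2−r1)/C) = asin(19/51) = 21.8729°
wrap1 = π − 2β = 136.2542°
wrap2 = π + 2β = 223.7458°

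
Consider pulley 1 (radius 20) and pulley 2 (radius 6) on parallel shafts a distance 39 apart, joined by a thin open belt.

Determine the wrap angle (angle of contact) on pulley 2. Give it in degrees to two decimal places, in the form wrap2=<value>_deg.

wrap2=137.93_deg

open belt: β = asin((r2−r1)/C) = asin(-14/39) = -21.0372°
wrap1 = π − 2β = 222.0744°
wrap2 = π + 2β = 137.9256°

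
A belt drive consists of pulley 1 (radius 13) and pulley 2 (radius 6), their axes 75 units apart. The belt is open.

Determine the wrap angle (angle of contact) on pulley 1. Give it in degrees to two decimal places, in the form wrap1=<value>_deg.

wrap1=190.71_deg

open belt: β = asin((r2−r1)/C) = asin(-7/75) = -5.3554°
wrap1 = π − 2β = 190.7108°
wrap2 = π + 2β = 169.2892°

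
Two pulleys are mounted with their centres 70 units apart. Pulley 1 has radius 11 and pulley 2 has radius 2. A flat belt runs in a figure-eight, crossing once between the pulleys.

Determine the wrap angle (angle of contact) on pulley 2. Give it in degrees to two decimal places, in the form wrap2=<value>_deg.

wrap2=201.41_deg

crossed belt: β = asin((r1+r2)/C) = asin(13/70) = 10.7028°
wrap1 = wrap2 = π + 2β = 201.4056°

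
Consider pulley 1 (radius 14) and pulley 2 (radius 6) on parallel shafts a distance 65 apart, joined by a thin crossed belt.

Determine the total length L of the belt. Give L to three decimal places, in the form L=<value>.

L=199.036

crossed belt: β = asin((r1+r2)/C) = asin(20/65) = 17.9202°
wrap1 = wrap2 = π + 2β = 215.8404°
tangent length = C·cosβ = 61.8466
L = (r1+r2)·wrap + 2·C·cosβ = 20·3.7671 + 2·61.8466 = 199.0357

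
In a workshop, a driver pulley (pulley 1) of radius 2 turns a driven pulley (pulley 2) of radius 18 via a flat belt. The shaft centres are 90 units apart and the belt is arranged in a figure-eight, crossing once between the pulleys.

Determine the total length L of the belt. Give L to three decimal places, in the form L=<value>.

L=247.295

crossed belt: β = asin((r1+r2)/C) = asin(20/90) = 12.8396°
wrap1 = wrap2 = π + 2β = 205.6792°
tangent length = C·cosβ = 87.7496
L = (r1+r2)·wrap + 2·C·cosβ = 20·3.5898 + 2·87.7496 = 247.2949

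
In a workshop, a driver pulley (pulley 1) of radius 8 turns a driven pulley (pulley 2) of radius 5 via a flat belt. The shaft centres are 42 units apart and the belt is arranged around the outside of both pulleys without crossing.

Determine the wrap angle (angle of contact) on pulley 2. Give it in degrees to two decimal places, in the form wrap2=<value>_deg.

wrap2=171.81_deg

open belt: β = asin((r2−r1)/C) = asin(-3/42) = -4.0960°
wrap1 = π − 2β = 188.1921°
wrap2 = π + 2β = 171.8079°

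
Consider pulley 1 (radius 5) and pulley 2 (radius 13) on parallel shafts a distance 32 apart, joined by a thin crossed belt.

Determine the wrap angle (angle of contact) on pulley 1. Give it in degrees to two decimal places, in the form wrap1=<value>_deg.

wrap1=248.46_deg

crossed belt: β = asin((r1+r2)/C) = asin(18/32) = 34.2289°
wrap1 = wrap2 = π + 2β = 248.4577°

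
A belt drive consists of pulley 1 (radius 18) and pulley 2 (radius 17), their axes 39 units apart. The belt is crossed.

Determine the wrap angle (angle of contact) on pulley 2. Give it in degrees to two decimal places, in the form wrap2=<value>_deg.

wrap2=307.65_deg

crossed belt: β = asin((r1+r2)/C) = asin(35/39) = 63.8230°
wrap1 = wrap2 = π + 2β = 307.6461°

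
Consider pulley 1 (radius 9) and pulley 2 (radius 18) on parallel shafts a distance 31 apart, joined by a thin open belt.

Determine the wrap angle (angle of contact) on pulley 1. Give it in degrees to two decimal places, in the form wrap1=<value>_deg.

open belt: β = asin((r2−r1)/C) = asin(9/31) = 16.8773°
wrap1 = π − 2β = 146.2455°
wrap2 = π + 2β = 213.7545°

wrap1=146.25_deg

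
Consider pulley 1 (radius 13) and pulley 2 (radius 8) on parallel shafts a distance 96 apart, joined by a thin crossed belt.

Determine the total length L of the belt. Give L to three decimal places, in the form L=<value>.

crossed belt: β = asin((r1+r2)/C) = asin(21/96) = 12.6356°
wrap1 = wrap2 = π + 2β = 205.2713°
tangent length = C·cosβ = 93.6750
L = (r1+r2)·wrap + 2·C·cosβ = 21·3.5827 + 2·93.6750 = 262.5858

L=262.586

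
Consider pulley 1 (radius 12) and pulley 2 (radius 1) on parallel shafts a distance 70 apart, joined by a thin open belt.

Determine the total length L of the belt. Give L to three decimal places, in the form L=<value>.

L=182.573

open belt: β = asin((r2−r1)/C) = asin(-11/70) = -9.0411°
wrap1 = π − 2β = 198.0822°
wrap2 = π + 2β = 161.9178°
tangent length = C·cosβ = 69.1303
L = r1·wrap1 + r2·wrap2 + 2·C·cosβ = 12·3.4572 + 1·2.8260 + 2·69.1303 = 182.5729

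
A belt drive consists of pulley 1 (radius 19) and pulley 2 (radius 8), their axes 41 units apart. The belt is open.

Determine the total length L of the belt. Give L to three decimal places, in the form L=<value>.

L=169.792

open belt: β = asin((r2−r1)/C) = asin(-11/41) = -15.5627°
wrap1 = π − 2β = 211.1254°
wrap2 = π + 2β = 148.8746°
tangent length = C·cosβ = 39.4968
L = r1·wrap1 + r2·wrap2 + 2·C·cosβ = 19·3.6848 + 8·2.5984 + 2·39.4968 = 169.7923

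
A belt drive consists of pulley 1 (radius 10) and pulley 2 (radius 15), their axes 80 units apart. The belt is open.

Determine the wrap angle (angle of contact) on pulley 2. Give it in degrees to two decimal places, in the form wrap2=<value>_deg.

wrap2=187.17_deg

open belt: β = asin((r2−r1)/C) = asin(5/80) = 3.5833°
wrap1 = π − 2β = 172.8334°
wrap2 = π + 2β = 187.1666°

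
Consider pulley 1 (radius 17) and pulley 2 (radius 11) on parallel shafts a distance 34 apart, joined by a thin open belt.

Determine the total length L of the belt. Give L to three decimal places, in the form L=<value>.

open belt: β = asin((r2−r1)/C) = asin(-6/34) = -10.1642°
wrap1 = π − 2β = 200.3285°
wrap2 = π + 2β = 159.6715°
tangent length = C·cosβ = 33.4664
L = r1·wrap1 + r2·wrap2 + 2·C·cosβ = 17·3.4964 + 11·2.7868 + 2·33.4664 = 157.0262

L=157.026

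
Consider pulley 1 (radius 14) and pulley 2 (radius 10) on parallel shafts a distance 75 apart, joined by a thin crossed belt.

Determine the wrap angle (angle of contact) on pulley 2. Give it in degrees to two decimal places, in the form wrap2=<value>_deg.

crossed belt: β = asin((r1+r2)/C) = asin(24/75) = 18.6629°
wrap1 = wrap2 = π + 2β = 217.3258°

wrap2=217.33_deg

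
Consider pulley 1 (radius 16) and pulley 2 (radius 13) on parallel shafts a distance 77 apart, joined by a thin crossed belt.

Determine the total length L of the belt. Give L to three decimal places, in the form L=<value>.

L=256.163

crossed belt: β = asin((r1+r2)/C) = asin(29/77) = 22.1247°
wrap1 = wrap2 = π + 2β = 224.2494°
tangent length = C·cosβ = 71.3302
L = (r1+r2)·wrap + 2·C·cosβ = 29·3.9139 + 2·71.3302 = 256.1632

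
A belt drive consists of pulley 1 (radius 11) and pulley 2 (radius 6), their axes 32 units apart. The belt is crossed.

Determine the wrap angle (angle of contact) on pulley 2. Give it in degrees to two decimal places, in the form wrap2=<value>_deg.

wrap2=244.18_deg

crossed belt: β = asin((r1+r2)/C) = asin(17/32) = 32.0900°
wrap1 = wrap2 = π + 2β = 244.1799°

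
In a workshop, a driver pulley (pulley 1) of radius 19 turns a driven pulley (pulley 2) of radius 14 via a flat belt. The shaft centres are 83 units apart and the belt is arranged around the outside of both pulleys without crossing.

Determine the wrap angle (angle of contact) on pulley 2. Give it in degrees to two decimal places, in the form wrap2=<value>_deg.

wrap2=173.09_deg

open belt: β = asin((r2−r1)/C) = asin(-5/83) = -3.4536°
wrap1 = π − 2β = 186.9073°
wrap2 = π + 2β = 173.0927°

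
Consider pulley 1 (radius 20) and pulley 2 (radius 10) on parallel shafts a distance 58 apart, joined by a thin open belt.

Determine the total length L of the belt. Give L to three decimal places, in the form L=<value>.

open belt: β = asin((r2−r1)/C) = asin(-10/58) = -9.9282°
wrap1 = π − 2β = 199.8564°
wrap2 = π + 2β = 160.1436°
tangent length = C·cosβ = 57.1314
L = r1·wrap1 + r2·wrap2 + 2·C·cosβ = 20·3.4882 + 10·2.7950 + 2·57.1314 = 211.9762

L=211.976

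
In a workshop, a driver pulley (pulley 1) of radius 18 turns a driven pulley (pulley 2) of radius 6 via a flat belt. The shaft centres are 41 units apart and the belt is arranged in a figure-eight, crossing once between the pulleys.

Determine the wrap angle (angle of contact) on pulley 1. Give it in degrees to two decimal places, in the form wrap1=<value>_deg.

wrap1=251.66_deg

crossed belt: β = asin((r1+r2)/C) = asin(24/41) = 35.8288°
wrap1 = wrap2 = π + 2β = 251.6577°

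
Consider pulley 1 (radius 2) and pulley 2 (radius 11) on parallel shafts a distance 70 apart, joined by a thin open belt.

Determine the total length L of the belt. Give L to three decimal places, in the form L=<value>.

L=181.999

open belt: β = asin((r2−r1)/C) = asin(9/70) = 7.3870°
wrap1 = π − 2β = 165.2259°
wrap2 = π + 2β = 194.7741°
tangent length = C·cosβ = 69.4190
L = r1·wrap1 + r2·wrap2 + 2·C·cosβ = 2·2.8837 + 11·3.3994 + 2·69.4190 = 181.9994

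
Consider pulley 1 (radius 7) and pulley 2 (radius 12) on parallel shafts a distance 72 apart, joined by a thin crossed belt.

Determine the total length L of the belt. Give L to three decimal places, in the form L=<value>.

crossed belt: β = asin((r1+r2)/C) = asin(19/72) = 15.3009°
wrap1 = wrap2 = π + 2β = 210.6019°
tangent length = C·cosβ = 69.4478
L = (r1+r2)·wrap + 2·C·cosβ = 19·3.6757 + 2·69.4478 = 208.7339

L=208.734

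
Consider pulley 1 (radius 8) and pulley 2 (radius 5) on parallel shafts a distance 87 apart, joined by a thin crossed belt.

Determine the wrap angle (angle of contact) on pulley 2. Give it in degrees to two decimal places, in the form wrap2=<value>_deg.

crossed belt: β = asin((r1+r2)/C) = asin(13/87) = 8.5936°
wrap1 = wrap2 = π + 2β = 197.1872°

wrap2=197.19_deg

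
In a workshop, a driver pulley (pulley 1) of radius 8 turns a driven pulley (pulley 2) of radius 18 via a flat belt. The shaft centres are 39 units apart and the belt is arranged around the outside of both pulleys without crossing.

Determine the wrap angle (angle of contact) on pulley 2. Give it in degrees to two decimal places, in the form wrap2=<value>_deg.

open belt: β = asin((r2−r1)/C) = asin(10/39) = 14.8572°
wrap1 = π − 2β = 150.2857°
wrap2 = π + 2β = 209.7143°

wrap2=209.71_deg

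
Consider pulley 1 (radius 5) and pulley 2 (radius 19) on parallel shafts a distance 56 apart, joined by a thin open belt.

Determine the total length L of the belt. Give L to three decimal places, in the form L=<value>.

open belt: β = asin((r2−r1)/C) = asin(14/56) = 14.4775°
wrap1 = π − 2β = 151.0450°
wrap2 = π + 2β = 208.9550°
tangent length = C·cosβ = 54.2218
L = r1·wrap1 + r2·wrap2 + 2·C·cosβ = 5·2.6362 + 19·3.6470 + 2·54.2218 = 190.9168

L=190.917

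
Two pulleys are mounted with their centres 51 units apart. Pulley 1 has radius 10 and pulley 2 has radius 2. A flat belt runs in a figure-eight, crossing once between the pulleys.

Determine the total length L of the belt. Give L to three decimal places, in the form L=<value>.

crossed belt: β = asin((r1+r2)/C) = asin(12/51) = 13.6090°
wrap1 = wrap2 = π + 2β = 207.2179°
tangent length = C·cosβ = 49.5681
L = (r1+r2)·wrap + 2·C·cosβ = 12·3.6166 + 2·49.5681 = 142.5359

L=142.536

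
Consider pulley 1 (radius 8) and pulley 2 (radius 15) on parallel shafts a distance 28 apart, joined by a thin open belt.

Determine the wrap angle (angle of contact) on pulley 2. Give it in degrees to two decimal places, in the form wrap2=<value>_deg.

wrap2=208.96_deg

open belt: β = asin((r2−r1)/C) = asin(7/28) = 14.4775°
wrap1 = π − 2β = 151.0450°
wrap2 = π + 2β = 208.9550°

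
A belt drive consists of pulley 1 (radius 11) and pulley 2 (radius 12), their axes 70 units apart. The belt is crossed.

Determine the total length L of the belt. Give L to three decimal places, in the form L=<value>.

crossed belt: β = asin((r1+r2)/C) = asin(23/70) = 19.1821°
wrap1 = wrap2 = π + 2β = 218.3642°
tangent length = C·cosβ = 66.1135
L = (r1+r2)·wrap + 2·C·cosβ = 23·3.8112 + 2·66.1135 = 219.8841

L=219.884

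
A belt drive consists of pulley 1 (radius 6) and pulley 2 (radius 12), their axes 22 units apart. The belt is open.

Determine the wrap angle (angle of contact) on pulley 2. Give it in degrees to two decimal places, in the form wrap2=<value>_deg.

open belt: β = asin((r2−r1)/C) = asin(6/22) = 15.8266°
wrap1 = π − 2β = 148.3468°
wrap2 = π + 2β = 211.6532°

wrap2=211.65_deg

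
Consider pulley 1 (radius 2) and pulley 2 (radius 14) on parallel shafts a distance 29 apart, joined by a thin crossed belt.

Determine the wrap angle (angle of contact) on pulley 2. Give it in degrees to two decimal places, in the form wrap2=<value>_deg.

crossed belt: β = asin((r1+r2)/C) = asin(16/29) = 33.4854°
wrap1 = wrap2 = π + 2β = 246.9708°

wrap2=246.97_deg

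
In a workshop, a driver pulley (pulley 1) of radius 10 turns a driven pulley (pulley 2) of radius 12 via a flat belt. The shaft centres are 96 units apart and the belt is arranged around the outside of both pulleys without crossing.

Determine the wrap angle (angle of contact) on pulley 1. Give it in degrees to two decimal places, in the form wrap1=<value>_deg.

open belt: β = asin((r2−r1)/C) = asin(2/96) = 1.1937°
wrap1 = π − 2β = 177.6125°
wrap2 = π + 2β = 182.3875°

wrap1=177.61_deg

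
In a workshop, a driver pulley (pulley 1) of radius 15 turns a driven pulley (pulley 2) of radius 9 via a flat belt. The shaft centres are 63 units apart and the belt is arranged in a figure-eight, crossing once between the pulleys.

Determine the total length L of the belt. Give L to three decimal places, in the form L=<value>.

L=210.657

crossed belt: β = asin((r1+r2)/C) = asin(24/63) = 22.3927°
wrap1 = wrap2 = π + 2β = 224.7854°
tangent length = C·cosβ = 58.2495
L = (r1+r2)·wrap + 2·C·cosβ = 24·3.9232 + 2·58.2495 = 210.6568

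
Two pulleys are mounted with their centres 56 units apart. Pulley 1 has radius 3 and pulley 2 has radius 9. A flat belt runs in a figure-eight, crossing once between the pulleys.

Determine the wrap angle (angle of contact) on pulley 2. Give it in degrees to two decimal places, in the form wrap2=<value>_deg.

wrap2=204.75_deg

crossed belt: β = asin((r1+r2)/C) = asin(12/56) = 12.3736°
wrap1 = wrap2 = π + 2β = 204.7473°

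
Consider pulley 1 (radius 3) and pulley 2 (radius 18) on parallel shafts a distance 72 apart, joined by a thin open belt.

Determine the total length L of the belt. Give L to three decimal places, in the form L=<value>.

open belt: β = asin((r2−r1)/C) = asin(15/72) = 12.0247°
wrap1 = π − 2β = 155.9506°
wrap2 = π + 2β = 204.0494°
tangent length = C·cosβ = 70.4202
L = r1·wrap1 + r2·wrap2 + 2·C·cosβ = 3·2.7219 + 18·3.5613 + 2·70.4202 = 213.1099

L=213.110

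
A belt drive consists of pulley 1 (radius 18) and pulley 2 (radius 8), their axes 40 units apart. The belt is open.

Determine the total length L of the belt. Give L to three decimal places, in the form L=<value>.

open belt: β = asin((r2−r1)/C) = asin(-10/40) = -14.4775°
wrap1 = π − 2β = 208.9550°
wrap2 = π + 2β = 151.0450°
tangent length = C·cosβ = 38.7298
L = r1·wrap1 + r2·wrap2 + 2·C·cosβ = 18·3.6470 + 8·2.6362 + 2·38.7298 = 164.1947

L=164.195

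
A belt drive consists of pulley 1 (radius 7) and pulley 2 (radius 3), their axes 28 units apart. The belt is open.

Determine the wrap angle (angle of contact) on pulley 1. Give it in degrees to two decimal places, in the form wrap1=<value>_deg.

open belt: β = asin((r2−r1)/C) = asin(-4/28) = -8.2132°
wrap1 = π − 2β = 196.4264°
wrap2 = π + 2β = 163.5736°

wrap1=196.43_deg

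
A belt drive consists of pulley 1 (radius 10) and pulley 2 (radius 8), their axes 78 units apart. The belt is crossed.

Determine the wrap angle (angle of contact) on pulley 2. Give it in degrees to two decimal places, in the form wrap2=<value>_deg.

wrap2=206.68_deg

crossed belt: β = asin((r1+r2)/C) = asin(18/78) = 13.3424°
wrap1 = wrap2 = π + 2β = 206.6847°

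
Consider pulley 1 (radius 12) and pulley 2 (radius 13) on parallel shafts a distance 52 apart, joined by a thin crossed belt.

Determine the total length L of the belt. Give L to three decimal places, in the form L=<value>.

crossed belt: β = asin((r1+r2)/C) = asin(25/52) = 28.7357°
wrap1 = wrap2 = π + 2β = 237.4713°
tangent length = C·cosβ = 45.5961
L = (r1+r2)·wrap + 2·C·cosβ = 25·4.1447 + 2·45.5961 = 194.8085

L=194.809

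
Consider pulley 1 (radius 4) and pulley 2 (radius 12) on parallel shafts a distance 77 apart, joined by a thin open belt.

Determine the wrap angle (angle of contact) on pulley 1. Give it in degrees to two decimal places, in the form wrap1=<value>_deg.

wrap1=168.07_deg

open belt: β = asin((r2−r1)/C) = asin(8/77) = 5.9636°
wrap1 = π − 2β = 168.0729°
wrap2 = π + 2β = 191.9271°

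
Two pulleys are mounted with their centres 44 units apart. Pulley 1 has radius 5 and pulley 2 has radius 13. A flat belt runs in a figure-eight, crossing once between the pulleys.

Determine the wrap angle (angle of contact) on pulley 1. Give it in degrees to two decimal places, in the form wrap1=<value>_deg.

crossed belt: β = asin((r1+r2)/C) = asin(18/44) = 24.1477°
wrap1 = wrap2 = π + 2β = 228.2955°

wrap1=228.30_deg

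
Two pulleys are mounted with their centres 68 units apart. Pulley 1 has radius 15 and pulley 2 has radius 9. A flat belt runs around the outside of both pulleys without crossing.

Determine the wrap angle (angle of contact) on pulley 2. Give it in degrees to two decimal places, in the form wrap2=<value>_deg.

open belt: β = asin((r2−r1)/C) = asin(-6/68) = -5.0621°
wrap1 = π − 2β = 190.1242°
wrap2 = π + 2β = 169.8758°

wrap2=169.88_deg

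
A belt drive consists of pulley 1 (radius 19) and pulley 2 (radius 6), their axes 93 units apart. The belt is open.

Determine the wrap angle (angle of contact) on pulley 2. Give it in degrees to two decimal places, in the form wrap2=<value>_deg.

wrap2=163.93_deg

open belt: β = asin((r2−r1)/C) = asin(-13/93) = -8.0354°
wrap1 = π − 2β = 196.0708°
wrap2 = π + 2β = 163.9292°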